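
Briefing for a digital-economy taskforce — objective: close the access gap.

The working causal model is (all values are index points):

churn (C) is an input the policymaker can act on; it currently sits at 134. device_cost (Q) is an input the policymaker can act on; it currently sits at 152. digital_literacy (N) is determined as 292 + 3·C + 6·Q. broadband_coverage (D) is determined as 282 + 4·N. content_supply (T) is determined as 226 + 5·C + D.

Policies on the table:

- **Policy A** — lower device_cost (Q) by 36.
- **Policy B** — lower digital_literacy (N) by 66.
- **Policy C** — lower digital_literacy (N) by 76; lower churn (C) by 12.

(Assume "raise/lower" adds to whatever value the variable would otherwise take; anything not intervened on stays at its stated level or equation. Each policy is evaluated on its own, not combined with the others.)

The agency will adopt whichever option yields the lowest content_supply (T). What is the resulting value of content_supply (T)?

Policy A (Q − 36):
  C = 134
  Q = 152 − 36 = 116
  N = 292 + 3·134 + 6·116 = 1390
  D = 282 + 4·1390 = 5842
  T = 226 + 5·134 + 5842 = 6738
Policy B (N − 66):
  C = 134
  Q = 152
  N = 292 + 3·134 + 6·152 (−66 from intervention) = 1540
  D = 282 + 4·1540 = 6442
  T = 226 + 5·134 + 6442 = 7338
Policy C (N − 76, C − 12):
  C = 134 − 12 = 122
  Q = 152
  N = 292 + 3·122 + 6·152 (−76 from intervention) = 1494
  D = 282 + 4·1494 = 6258
  T = 226 + 5·122 + 6258 = 7094
Comparing — Policy A: T=6738, Policy B: T=7338, Policy C: T=7094. Lowest is 6738 (Policy A).

6738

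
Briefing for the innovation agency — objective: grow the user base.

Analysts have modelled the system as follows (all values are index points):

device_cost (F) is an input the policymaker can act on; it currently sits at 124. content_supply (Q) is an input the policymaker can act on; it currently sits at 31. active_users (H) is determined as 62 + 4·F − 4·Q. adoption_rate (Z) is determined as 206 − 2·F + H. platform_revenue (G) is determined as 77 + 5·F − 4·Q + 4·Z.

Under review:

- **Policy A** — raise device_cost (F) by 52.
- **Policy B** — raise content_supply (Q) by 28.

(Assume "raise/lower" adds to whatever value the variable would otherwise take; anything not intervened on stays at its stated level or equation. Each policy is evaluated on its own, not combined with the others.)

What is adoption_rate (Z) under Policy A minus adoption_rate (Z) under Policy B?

Policy A (F + 52):
  F = 124 + 52 = 176
  Q = 31
  H = 62 + 4·176 − 4·31 = 642
  Z = 206 − 2·176 + 642 = 496
Policy B (Q + 28):
  F = 124
  Q = 31 + 28 = 59
  H = 62 + 4·124 − 4·59 = 322
  Z = 206 − 2·124 + 322 = 280
Z: 496 − 280 = 216

216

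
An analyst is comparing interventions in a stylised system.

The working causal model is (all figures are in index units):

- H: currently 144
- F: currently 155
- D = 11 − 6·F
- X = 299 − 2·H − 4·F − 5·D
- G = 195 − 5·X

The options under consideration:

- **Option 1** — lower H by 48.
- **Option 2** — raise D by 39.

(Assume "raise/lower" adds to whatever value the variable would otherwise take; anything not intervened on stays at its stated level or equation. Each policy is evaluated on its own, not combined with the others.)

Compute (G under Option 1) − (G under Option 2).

Option 1 (H − 48):
  H = 144 − 48 = 96
  F = 155
  D = 11 − 6·155 = -919
  X = 299 − 2·96 − 4·155 − 5·(-919) = 4082
  G = 195 − 5·4082 = -20215
Option 2 (D + 39):
  H = 144
  F = 155
  D = 11 − 6·155 (+39 from intervention) = -880
  X = 299 − 2·144 − 4·155 − 5·(-880) = 3791
  G = 195 − 5·3791 = -18760
G: -20215 − (-18760) = -1455

-1455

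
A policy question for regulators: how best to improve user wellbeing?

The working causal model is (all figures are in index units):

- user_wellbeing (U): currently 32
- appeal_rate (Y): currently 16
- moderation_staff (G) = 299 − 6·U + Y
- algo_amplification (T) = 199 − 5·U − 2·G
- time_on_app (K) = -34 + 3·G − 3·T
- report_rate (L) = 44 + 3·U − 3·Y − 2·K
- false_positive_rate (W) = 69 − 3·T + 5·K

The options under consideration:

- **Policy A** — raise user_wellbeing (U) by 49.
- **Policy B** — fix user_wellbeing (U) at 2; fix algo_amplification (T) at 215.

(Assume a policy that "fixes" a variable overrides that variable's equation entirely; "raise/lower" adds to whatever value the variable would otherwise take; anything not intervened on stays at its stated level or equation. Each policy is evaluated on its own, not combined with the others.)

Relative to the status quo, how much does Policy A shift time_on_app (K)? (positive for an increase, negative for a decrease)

-1911

Baseline:
  U = 32
  Y = 16
  G = 299 − 6·32 + 16 = 123
  T = 199 − 5·32 − 2·123 = -207
  K = -34 + 3·123 − 3·(-207) = 956
Policy A (U + 49):
  U = 32 + 49 = 81
  Y = 16
  G = 299 − 6·81 + 16 = -171
  T = 199 − 5·81 − 2·(-171) = 136
  K = -34 + 3·(-171) − 3·136 = -955
Change in K: -955 − 956 = -1911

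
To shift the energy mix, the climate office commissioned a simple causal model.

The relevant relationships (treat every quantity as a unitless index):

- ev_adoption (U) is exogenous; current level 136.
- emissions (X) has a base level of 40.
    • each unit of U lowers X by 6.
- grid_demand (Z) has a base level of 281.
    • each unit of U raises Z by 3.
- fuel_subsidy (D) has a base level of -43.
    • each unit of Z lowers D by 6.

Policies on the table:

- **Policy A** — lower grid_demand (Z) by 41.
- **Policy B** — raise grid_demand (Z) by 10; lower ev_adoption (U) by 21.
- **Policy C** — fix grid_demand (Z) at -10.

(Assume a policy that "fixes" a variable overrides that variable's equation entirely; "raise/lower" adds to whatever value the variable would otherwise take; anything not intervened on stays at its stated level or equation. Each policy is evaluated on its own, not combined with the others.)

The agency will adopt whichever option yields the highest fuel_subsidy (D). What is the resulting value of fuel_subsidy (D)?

Policy A (Z − 41):
  U = 136
  Z = 281 + 3·136 (−41 from intervention) = 648
  D = -43 − 6·648 = -3931
Policy B (Z + 10, U − 21):
  U = 136 − 21 = 115
  Z = 281 + 3·115 (+10 from intervention) = 636
  D = -43 − 6·636 = -3859
Policy C (Z := -10):
  U = 136
  Z = -10
  D = -43 − 6·(-10) = 17
Comparing — Policy A: D=-3931, Policy B: D=-3859, Policy C: D=17. Highest is 17 (Policy C).

17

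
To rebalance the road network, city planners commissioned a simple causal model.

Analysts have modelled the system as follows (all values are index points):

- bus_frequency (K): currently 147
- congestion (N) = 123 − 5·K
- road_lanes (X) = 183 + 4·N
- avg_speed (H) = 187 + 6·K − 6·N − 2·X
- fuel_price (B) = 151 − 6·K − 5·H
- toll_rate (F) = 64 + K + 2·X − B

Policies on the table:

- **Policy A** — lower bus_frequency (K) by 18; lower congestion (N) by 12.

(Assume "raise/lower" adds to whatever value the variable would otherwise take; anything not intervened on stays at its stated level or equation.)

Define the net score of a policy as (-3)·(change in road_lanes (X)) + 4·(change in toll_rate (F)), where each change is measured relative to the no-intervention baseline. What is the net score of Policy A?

-22944

Baseline:
  K = 147
  N = 123 − 5·147 = -612
  X = 183 + 4·(-612) = -2265
  H = 187 + 6·147 − 6·(-612) − 2·(-2265) = 9271
  B = 151 − 6·147 − 5·9271 = -47086
  F = 64 + 147 + 2·(-2265) − (-47086) = 42767
Policy A (K − 18, N − 12):
  K = 147 − 18 = 129
  N = 123 − 5·129 (−12 from intervention) = -534
  X = 183 + 4·(-534) = -1953
  H = 187 + 6·129 − 6·(-534) − 2·(-1953) = 8071
  B = 151 − 6·129 − 5·8071 = -40978
  F = 64 + 129 + 2·(-1953) − (-40978) = 37265
ΔX = -1953 − (-2265) = 312; ΔF = 37265 − 42767 = -5502
Score = (-3)·312 + 4·(-5502) = -22944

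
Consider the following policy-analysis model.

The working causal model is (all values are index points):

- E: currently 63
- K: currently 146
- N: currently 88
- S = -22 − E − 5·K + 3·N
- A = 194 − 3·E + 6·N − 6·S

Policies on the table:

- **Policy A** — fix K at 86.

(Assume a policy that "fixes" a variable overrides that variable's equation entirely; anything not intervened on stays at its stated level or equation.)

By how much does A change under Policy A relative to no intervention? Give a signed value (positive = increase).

-1800

Baseline:
  E = 63
  K = 146
  N = 88
  S = -22 − 63 − 5·146 + 3·88 = -551
  A = 194 − 3·63 + 6·88 − 6·(-551) = 3839
Policy A (K := 86):
  E = 63
  K = 86
  N = 88
  S = -22 − 63 − 5·86 + 3·88 = -251
  A = 194 − 3·63 + 6·88 − 6·(-251) = 2039
Change in A: 2039 − 3839 = -1800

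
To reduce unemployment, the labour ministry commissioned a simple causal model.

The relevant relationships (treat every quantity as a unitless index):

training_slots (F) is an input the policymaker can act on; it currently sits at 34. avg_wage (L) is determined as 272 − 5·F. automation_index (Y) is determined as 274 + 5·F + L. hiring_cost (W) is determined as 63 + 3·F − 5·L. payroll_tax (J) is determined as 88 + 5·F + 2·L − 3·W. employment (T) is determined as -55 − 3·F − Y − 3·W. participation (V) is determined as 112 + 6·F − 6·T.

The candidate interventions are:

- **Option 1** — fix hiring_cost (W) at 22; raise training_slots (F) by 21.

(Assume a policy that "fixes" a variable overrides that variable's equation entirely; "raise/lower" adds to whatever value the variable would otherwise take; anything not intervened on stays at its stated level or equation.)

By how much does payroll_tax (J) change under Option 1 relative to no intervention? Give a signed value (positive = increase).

-1206

Baseline:
  F = 34
  L = 272 − 5·34 = 102
  W = 63 + 3·34 − 5·102 = -345
  J = 88 + 5·34 + 2·102 − 3·(-345) = 1497
Option 1 (W := 22, F + 21):
  F = 34 + 21 = 55
  L = 272 − 5·55 = -3
  W = 22
  J = 88 + 5·55 + 2·(-3) − 3·22 = 291
Change in J: 291 − 1497 = -1206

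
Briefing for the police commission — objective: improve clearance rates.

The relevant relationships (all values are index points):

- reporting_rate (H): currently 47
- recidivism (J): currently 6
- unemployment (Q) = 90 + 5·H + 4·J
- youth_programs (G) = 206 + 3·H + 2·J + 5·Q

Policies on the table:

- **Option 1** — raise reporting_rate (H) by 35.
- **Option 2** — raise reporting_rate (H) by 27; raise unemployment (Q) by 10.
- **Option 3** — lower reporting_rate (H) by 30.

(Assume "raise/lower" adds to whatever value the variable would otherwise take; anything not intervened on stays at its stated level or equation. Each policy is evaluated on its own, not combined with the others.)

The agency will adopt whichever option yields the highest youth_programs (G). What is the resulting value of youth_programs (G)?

3084

Option 1 (H + 35):
  H = 47 + 35 = 82
  J = 6
  Q = 90 + 5·82 + 4·6 = 524
  G = 206 + 3·82 + 2·6 + 5·524 = 3084
Option 2 (H + 27, Q + 10):
  H = 47 + 27 = 74
  J = 6
  Q = 90 + 5·74 + 4·6 (+10 from intervention) = 494
  G = 206 + 3·74 + 2·6 + 5·494 = 2910
Option 3 (H − 30):
  H = 47 − 30 = 17
  J = 6
  Q = 90 + 5·17 + 4·6 = 199
  G = 206 + 3·17 + 2·6 + 5·199 = 1264
Comparing — Option 1: G=3084, Option 2: G=2910, Option 3: G=1264. Highest is 3084 (Option 1).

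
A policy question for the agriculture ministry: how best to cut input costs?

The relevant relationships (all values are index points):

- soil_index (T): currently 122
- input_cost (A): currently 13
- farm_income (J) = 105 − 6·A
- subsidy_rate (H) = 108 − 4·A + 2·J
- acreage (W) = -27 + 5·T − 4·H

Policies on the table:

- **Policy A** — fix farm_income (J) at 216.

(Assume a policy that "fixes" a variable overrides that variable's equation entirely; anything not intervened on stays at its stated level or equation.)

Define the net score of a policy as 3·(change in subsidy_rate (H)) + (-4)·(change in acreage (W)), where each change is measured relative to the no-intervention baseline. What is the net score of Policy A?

7182

Baseline:
  T = 122
  A = 13
  J = 105 − 6·13 = 27
  H = 108 − 4·13 + 2·27 = 110
  W = -27 + 5·122 − 4·110 = 143
Policy A (J := 216):
  T = 122
  A = 13
  J = 216
  H = 108 − 4·13 + 2·216 = 488
  W = -27 + 5·122 − 4·488 = -1369
ΔH = 488 − 110 = 378; ΔW = -1369 − 143 = -1512
Score = 3·378 + (-4)·(-1512) = 7182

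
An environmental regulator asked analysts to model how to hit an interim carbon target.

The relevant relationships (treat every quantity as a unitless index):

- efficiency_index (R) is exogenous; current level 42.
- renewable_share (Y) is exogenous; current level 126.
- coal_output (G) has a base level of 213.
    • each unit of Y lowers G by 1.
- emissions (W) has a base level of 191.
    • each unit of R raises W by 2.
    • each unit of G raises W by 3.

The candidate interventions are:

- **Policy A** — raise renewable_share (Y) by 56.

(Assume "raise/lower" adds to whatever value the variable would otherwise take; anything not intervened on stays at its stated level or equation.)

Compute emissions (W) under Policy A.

368

Policy A (Y + 56):
  R = 42
  Y = 126 + 56 = 182
  G = 213 − 182 = 31
  W = 191 + 2·42 + 3·31 = 368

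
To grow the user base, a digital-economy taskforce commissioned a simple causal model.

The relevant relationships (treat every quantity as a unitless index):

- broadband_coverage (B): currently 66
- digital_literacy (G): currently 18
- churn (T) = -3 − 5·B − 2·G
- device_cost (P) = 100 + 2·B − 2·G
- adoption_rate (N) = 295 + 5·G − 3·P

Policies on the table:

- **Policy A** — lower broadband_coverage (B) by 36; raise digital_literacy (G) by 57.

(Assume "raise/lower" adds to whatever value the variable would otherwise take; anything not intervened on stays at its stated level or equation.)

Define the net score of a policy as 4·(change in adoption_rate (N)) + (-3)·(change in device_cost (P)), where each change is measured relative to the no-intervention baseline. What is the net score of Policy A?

Baseline:
  B = 66
  G = 18
  P = 100 + 2·66 − 2·18 = 196
  N = 295 + 5·18 − 3·196 = -203
Policy A (B − 36, G + 57):
  B = 66 − 36 = 30
  G = 18 + 57 = 75
  P = 100 + 2·30 − 2·75 = 10
  N = 295 + 5·75 − 3·10 = 640
ΔN = 640 − (-203) = 843; ΔP = 10 − 196 = -186
Score = 4·843 + (-3)·(-186) = 3930

3930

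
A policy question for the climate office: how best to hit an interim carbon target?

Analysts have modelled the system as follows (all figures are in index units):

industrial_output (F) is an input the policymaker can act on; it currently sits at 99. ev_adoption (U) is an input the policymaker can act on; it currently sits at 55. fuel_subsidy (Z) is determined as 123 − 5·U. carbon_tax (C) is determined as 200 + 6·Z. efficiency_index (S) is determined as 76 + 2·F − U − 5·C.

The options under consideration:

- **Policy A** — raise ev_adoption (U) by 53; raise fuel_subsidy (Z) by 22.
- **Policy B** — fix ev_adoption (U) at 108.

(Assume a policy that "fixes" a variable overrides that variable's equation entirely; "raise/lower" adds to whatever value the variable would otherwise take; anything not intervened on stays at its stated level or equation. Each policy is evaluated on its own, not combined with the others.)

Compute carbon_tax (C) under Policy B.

Policy B (U := 108):
  U = 108
  Z = 123 − 5·108 = -417
  C = 200 + 6·(-417) = -2302

-2302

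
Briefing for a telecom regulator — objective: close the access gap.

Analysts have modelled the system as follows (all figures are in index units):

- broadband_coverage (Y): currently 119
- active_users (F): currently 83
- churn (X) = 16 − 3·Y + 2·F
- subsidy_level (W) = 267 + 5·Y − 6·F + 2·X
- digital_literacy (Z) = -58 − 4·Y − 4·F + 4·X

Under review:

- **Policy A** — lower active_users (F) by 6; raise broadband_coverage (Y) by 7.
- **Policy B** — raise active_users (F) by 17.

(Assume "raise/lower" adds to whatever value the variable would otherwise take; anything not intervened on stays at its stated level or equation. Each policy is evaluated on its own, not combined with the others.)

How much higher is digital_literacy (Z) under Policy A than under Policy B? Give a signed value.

-204

Policy A (F − 6, Y + 7):
  Y = 119 + 7 = 126
  F = 83 − 6 = 77
  X = 16 − 3·126 + 2·77 = -208
  Z = -58 − 4·126 − 4·77 + 4·(-208) = -1702
Policy B (F + 17):
  Y = 119
  F = 83 + 17 = 100
  X = 16 − 3·119 + 2·100 = -141
  Z = -58 − 4·119 − 4·100 + 4·(-141) = -1498
Z: -1702 − (-1498) = -204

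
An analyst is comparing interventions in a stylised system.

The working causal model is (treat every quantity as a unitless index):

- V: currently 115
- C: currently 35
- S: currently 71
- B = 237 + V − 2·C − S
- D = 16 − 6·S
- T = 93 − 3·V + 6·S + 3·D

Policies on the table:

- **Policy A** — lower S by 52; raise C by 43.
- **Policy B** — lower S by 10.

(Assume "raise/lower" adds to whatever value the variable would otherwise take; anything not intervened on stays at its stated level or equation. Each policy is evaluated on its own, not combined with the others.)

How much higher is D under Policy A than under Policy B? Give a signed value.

252

Policy A (S − 52, C + 43):
  S = 71 − 52 = 19
  D = 16 − 6·19 = -98
Policy B (S − 10):
  S = 71 − 10 = 61
  D = 16 − 6·61 = -350
D: -98 − (-350) = 252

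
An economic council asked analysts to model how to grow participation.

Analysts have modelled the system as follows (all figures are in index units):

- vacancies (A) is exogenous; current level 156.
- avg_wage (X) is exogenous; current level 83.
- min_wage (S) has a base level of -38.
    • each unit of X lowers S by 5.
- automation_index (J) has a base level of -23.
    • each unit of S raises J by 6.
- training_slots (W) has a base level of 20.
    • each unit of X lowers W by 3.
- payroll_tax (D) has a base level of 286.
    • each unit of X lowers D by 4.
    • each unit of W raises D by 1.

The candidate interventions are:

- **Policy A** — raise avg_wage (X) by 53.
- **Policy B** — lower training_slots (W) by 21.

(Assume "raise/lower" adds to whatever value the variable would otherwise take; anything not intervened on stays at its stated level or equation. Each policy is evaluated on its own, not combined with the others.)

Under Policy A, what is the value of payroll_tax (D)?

-646

Policy A (X + 53):
  X = 83 + 53 = 136
  W = 20 − 3·136 = -388
  D = 286 − 4·136 + (-388) = -646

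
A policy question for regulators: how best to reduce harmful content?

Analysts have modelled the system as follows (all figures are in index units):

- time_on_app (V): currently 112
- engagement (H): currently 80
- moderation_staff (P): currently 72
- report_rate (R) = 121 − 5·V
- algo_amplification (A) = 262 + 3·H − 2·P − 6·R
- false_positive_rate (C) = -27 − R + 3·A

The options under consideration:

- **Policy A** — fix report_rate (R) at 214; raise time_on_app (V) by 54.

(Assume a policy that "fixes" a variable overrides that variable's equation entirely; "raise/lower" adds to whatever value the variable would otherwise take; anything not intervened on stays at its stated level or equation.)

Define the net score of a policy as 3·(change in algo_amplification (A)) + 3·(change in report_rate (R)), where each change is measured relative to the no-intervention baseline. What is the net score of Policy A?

-9795

Baseline:
  V = 112
  H = 80
  P = 72
  R = 121 − 5·112 = -439
  A = 262 + 3·80 − 2·72 − 6·(-439) = 2992
Policy A (R := 214, V + 54):
  V = 112 + 54 = 166
  H = 80
  P = 72
  R = 214
  A = 262 + 3·80 − 2·72 − 6·214 = -926
ΔA = -926 − 2992 = -3918; ΔR = 214 − (-439) = 653
Score = 3·(-3918) + 3·653 = -9795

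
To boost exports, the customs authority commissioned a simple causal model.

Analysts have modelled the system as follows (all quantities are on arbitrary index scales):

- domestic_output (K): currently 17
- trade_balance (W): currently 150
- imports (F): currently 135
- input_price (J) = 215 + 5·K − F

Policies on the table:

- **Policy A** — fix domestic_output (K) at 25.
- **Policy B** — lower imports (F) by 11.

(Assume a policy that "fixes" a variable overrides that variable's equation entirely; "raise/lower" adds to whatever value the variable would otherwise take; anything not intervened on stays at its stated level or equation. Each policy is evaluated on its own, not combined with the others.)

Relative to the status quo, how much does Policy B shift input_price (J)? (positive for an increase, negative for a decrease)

Baseline:
  K = 17
  F = 135
  J = 215 + 5·17 − 135 = 165
Policy B (F − 11):
  K = 17
  F = 135 − 11 = 124
  J = 215 + 5·17 − 124 = 176
Change in J: 176 − 165 = 11

11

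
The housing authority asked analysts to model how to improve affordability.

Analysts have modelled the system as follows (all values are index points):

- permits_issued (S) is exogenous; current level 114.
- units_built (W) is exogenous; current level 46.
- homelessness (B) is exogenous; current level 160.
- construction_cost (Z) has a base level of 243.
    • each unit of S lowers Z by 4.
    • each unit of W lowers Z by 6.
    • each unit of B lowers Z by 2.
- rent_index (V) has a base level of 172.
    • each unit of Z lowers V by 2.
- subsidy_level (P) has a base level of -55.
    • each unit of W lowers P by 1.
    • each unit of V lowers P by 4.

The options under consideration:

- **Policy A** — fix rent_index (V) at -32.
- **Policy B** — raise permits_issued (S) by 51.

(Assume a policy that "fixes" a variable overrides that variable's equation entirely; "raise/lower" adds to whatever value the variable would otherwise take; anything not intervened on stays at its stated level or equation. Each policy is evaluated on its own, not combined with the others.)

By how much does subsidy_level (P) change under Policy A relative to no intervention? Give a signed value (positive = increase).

Baseline:
  S = 114
  W = 46
  B = 160
  Z = 243 − 4·114 − 6·46 − 2·160 = -809
  V = 172 − 2·(-809) = 1790
  P = -55 − 46 − 4·1790 = -7261
Policy A (V := -32):
  S = 114
  W = 46
  B = 160
  Z = 243 − 4·114 − 6·46 − 2·160 = -809
  V = -32
  P = -55 − 46 − 4·(-32) = 27
Change in P: 27 − (-7261) = 7288

7288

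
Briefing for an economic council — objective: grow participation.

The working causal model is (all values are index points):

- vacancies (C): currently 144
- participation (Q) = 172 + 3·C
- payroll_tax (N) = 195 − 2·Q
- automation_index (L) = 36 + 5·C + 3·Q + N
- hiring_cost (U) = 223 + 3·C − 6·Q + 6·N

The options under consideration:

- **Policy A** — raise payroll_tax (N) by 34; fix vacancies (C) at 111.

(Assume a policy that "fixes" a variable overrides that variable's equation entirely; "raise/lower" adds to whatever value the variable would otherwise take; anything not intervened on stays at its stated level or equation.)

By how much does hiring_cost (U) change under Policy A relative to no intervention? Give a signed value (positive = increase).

Baseline:
  C = 144
  Q = 172 + 3·144 = 604
  N = 195 − 2·604 = -1013
  U = 223 + 3·144 − 6·604 + 6·(-1013) = -9047
Policy A (N + 34, C := 111):
  C = 111
  Q = 172 + 3·111 = 505
  N = 195 − 2·505 (+34 from intervention) = -781
  U = 223 + 3·111 − 6·505 + 6·(-781) = -7160
Change in U: -7160 − (-9047) = 1887

1887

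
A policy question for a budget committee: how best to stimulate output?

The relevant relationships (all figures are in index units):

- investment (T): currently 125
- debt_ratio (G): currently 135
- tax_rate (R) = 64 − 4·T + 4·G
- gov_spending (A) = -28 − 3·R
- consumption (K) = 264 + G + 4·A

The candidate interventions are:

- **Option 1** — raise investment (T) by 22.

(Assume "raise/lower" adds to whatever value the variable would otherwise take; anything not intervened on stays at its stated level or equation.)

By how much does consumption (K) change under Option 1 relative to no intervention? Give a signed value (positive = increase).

Baseline:
  T = 125
  G = 135
  R = 64 − 4·125 + 4·135 = 104
  A = -28 − 3·104 = -340
  K = 264 + 135 + 4·(-340) = -961
Option 1 (T + 22):
  T = 125 + 22 = 147
  G = 135
  R = 64 − 4·147 + 4·135 = 16
  A = -28 − 3·16 = -76
  K = 264 + 135 + 4·(-76) = 95
Change in K: 95 − (-961) = 1056

1056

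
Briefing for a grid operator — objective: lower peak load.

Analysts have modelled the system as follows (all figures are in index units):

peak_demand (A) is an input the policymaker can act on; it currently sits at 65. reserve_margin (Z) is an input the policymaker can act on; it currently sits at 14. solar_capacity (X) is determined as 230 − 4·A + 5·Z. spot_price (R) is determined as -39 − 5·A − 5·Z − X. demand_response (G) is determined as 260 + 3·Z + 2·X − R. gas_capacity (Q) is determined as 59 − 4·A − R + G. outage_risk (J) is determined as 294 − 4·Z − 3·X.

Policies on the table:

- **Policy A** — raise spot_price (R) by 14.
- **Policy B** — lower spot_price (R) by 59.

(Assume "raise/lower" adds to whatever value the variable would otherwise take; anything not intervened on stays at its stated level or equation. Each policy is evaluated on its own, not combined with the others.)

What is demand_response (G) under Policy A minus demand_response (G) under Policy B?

Policy A (R + 14):
  A = 65
  Z = 14
  X = 230 − 4·65 + 5·14 = 40
  R = -39 − 5·65 − 5·14 − 40 (+14 from intervention) = -460
  G = 260 + 3·14 + 2·40 − (-460) = 842
Policy B (R − 59):
  A = 65
  Z = 14
  X = 230 − 4·65 + 5·14 = 40
  R = -39 − 5·65 − 5·14 − 40 (−59 from intervention) = -533
  G = 260 + 3·14 + 2·40 − (-533) = 915
G: 842 − 915 = -73

-73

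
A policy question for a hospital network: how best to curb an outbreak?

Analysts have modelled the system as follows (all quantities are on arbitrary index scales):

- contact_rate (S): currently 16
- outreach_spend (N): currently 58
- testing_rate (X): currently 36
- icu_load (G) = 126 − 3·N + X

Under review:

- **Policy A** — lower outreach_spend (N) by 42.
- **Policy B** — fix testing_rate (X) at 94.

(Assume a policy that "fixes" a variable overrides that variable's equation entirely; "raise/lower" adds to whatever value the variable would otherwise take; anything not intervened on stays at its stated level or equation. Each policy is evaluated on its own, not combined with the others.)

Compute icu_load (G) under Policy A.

114

Policy A (N − 42):
  N = 58 − 42 = 16
  X = 36
  G = 126 − 3·16 + 36 = 114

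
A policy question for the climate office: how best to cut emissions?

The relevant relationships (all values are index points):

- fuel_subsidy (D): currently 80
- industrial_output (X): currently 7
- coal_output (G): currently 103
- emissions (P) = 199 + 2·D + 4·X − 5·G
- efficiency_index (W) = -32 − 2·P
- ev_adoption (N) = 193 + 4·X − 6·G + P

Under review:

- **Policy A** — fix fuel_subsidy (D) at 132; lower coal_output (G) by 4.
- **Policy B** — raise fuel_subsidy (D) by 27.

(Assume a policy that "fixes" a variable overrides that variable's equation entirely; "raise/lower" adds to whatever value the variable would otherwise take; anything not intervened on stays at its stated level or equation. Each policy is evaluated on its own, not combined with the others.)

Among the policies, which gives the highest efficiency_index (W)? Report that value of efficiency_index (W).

116

Policy A (D := 132, G − 4):
  D = 132
  X = 7
  G = 103 − 4 = 99
  P = 199 + 2·132 + 4·7 − 5·99 = -4
  W = -32 − 2·(-4) = -24
Policy B (D + 27):
  D = 80 + 27 = 107
  X = 7
  G = 103
  P = 199 + 2·107 + 4·7 − 5·103 = -74
  W = -32 − 2·(-74) = 116
Comparing — Policy A: W=-24, Policy B: W=116. Highest is 116 (Policy B).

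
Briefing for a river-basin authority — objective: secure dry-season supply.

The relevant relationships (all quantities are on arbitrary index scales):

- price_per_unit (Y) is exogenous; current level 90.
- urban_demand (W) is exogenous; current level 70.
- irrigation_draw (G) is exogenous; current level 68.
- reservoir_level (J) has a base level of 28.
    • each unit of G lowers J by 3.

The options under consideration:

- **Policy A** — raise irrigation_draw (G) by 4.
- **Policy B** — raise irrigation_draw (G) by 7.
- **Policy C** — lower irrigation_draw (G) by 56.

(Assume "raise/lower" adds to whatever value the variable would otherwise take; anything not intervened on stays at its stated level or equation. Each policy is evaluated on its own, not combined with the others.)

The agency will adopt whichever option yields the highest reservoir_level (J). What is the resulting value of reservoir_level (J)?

Policy A (G + 4):
  G = 68 + 4 = 72
  J = 28 − 3·72 = -188
Policy B (G + 7):
  G = 68 + 7 = 75
  J = 28 − 3·75 = -197
Policy C (G − 56):
  G = 68 − 56 = 12
  J = 28 − 3·12 = -8
Comparing — Policy A: J=-188, Policy B: J=-197, Policy C: J=-8. Highest is -8 (Policy C).

-8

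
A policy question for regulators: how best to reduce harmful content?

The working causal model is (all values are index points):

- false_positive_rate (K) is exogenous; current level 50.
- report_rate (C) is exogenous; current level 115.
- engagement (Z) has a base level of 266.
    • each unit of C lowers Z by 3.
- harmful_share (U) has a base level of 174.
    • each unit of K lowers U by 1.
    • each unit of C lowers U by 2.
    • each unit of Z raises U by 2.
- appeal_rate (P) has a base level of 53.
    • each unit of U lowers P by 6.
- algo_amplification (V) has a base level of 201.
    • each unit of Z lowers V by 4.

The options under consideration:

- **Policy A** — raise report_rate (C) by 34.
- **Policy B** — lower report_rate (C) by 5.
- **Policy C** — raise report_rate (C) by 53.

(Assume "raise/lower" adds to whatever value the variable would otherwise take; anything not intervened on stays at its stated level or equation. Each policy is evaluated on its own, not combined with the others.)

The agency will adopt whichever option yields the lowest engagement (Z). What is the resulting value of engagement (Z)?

-238

Policy A (C + 34):
  C = 115 + 34 = 149
  Z = 266 − 3·149 = -181
Policy B (C − 5):
  C = 115 − 5 = 110
  Z = 266 − 3·110 = -64
Policy C (C + 53):
  C = 115 + 53 = 168
  Z = 266 − 3·168 = -238
Comparing — Policy A: Z=-181, Policy B: Z=-64, Policy C: Z=-238. Lowest is -238 (Policy C).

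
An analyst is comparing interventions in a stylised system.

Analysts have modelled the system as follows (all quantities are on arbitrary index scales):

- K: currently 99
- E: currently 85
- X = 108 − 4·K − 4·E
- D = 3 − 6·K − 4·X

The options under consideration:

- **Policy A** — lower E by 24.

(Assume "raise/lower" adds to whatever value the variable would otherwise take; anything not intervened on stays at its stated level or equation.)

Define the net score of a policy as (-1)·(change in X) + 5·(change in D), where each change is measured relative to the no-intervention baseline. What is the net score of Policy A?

-2016

Baseline:
  K = 99
  E = 85
  X = 108 − 4·99 − 4·85 = -628
  D = 3 − 6·99 − 4·(-628) = 1921
Policy A (E − 24):
  K = 99
  E = 85 − 24 = 61
  X = 108 − 4·99 − 4·61 = -532
  D = 3 − 6·99 − 4·(-532) = 1537
ΔX = -532 − (-628) = 96; ΔD = 1537 − 1921 = -384
Score = (-1)·96 + 5·(-384) = -2016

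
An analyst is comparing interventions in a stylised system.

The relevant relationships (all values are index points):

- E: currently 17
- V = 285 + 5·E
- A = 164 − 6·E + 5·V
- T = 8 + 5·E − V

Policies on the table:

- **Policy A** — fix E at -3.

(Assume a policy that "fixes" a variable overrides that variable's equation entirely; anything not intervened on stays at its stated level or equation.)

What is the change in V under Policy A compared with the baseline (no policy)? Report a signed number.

-100

Baseline:
  E = 17
  V = 285 + 5·17 = 370
Policy A (E := -3):
  E = -3
  V = 285 + 5·(-3) = 270
Change in V: 270 − 370 = -100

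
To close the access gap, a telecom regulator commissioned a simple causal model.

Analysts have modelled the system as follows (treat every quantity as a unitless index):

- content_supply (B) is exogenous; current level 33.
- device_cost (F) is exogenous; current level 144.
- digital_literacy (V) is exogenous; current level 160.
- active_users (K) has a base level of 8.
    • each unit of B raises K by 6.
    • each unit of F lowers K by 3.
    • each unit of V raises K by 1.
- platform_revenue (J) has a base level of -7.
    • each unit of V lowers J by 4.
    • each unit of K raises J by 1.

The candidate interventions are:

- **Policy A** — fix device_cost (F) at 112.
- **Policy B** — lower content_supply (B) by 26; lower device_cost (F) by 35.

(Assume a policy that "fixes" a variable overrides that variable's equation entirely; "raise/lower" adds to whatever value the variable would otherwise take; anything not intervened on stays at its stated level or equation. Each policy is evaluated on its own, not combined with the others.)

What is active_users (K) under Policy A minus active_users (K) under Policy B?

147

Policy A (F := 112):
  B = 33
  F = 112
  V = 160
  K = 8 + 6·33 − 3·112 + 160 = 30
Policy B (B − 26, F − 35):
  B = 33 − 26 = 7
  F = 144 − 35 = 109
  V = 160
  K = 8 + 6·7 − 3·109 + 160 = -117
K: 30 − (-117) = 147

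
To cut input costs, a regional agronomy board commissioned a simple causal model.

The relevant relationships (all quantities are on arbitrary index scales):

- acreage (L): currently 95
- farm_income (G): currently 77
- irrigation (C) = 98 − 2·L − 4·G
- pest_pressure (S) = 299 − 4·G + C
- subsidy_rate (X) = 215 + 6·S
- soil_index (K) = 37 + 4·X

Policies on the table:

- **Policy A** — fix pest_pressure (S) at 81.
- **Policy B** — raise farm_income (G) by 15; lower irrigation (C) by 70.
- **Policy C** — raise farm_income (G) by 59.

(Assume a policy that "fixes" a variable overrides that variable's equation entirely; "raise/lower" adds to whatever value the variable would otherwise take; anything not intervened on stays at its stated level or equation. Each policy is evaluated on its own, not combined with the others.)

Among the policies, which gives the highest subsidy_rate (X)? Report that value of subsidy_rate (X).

701

Policy A (S := 81):
  L = 95
  G = 77
  C = 98 − 2·95 − 4·77 = -400
  S = 81
  X = 215 + 6·81 = 701
Policy B (G + 15, C − 70):
  L = 95
  G = 77 + 15 = 92
  C = 98 − 2·95 − 4·92 (−70 from intervention) = -530
  S = 299 − 4·92 + (-530) = -599
  X = 215 + 6·(-599) = -3379
Policy C (G + 59):
  L = 95
  G = 77 + 59 = 136
  C = 98 − 2·95 − 4·136 = -636
  S = 299 − 4·136 + (-636) = -881
  X = 215 + 6·(-881) = -5071
Comparing — Policy A: X=701, Policy B: X=-3379, Policy C: X=-5071. Highest is 701 (Policy A).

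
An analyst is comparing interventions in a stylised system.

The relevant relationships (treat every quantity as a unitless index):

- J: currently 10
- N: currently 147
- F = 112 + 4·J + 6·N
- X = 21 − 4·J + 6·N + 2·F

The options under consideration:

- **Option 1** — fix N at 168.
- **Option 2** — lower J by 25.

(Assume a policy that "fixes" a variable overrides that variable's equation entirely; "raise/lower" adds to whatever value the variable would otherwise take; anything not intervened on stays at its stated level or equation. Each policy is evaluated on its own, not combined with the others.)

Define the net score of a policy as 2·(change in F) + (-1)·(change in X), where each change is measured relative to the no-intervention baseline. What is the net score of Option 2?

-100

Baseline:
  J = 10
  N = 147
  F = 112 + 4·10 + 6·147 = 1034
  X = 21 − 4·10 + 6·147 + 2·1034 = 2931
Option 2 (J − 25):
  J = 10 − 25 = -15
  N = 147
  F = 112 + 4·(-15) + 6·147 = 934
  X = 21 − 4·(-15) + 6·147 + 2·934 = 2831
ΔF = 934 − 1034 = -100; ΔX = 2831 − 2931 = -100
Score = 2·(-100) + (-1)·(-100) = -100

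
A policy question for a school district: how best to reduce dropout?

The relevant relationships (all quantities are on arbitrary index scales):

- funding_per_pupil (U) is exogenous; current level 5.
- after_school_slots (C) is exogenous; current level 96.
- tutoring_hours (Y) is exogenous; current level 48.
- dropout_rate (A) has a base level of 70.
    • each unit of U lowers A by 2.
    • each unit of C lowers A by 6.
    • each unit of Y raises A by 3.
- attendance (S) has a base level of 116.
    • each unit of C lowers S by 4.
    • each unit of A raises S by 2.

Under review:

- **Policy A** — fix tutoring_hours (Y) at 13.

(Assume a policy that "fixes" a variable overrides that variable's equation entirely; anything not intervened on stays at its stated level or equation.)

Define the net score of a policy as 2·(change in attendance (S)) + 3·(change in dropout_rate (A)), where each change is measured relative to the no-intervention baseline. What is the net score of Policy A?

-735

Baseline:
  U = 5
  C = 96
  Y = 48
  A = 70 − 2·5 − 6·96 + 3·48 = -372
  S = 116 − 4·96 + 2·(-372) = -1012
Policy A (Y := 13):
  U = 5
  C = 96
  Y = 13
  A = 70 − 2·5 − 6·96 + 3·13 = -477
  S = 116 − 4·96 + 2·(-477) = -1222
ΔS = -1222 − (-1012) = -210; ΔA = -477 − (-372) = -105
Score = 2·(-210) + 3·(-105) = -735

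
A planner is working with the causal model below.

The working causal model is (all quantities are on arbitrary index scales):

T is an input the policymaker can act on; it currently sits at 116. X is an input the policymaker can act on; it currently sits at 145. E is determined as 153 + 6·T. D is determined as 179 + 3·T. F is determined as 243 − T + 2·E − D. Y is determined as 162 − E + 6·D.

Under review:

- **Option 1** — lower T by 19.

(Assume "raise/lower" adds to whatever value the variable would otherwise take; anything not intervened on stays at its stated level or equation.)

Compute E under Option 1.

Option 1 (T − 19):
  T = 116 − 19 = 97
  E = 153 + 6·97 = 735

735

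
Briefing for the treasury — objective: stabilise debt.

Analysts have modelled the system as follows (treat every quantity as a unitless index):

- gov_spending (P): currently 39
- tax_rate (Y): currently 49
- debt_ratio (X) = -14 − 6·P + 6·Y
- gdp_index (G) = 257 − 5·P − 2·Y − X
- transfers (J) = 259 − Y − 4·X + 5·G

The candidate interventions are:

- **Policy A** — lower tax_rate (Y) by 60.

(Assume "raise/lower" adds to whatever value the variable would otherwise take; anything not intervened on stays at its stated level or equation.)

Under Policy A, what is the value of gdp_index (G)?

Policy A (Y − 60):
  P = 39
  Y = 49 − 60 = -11
  X = -14 − 6·39 + 6·(-11) = -314
  G = 257 − 5·39 − 2·(-11) − (-314) = 398

398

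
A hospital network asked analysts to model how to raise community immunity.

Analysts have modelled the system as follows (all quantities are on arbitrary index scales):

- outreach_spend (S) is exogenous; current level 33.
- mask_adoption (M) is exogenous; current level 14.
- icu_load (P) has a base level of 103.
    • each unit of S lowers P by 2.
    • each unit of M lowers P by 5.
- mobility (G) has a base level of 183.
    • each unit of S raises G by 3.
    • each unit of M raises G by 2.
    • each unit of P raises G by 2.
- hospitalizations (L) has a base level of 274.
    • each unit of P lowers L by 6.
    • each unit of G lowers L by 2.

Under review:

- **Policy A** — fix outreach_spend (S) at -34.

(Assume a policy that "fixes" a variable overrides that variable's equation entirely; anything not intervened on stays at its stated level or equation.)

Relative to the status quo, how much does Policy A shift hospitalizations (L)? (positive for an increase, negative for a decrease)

Baseline:
  S = 33
  M = 14
  P = 103 − 2·33 − 5·14 = -33
  G = 183 + 3·33 + 2·14 + 2·(-33) = 244
  L = 274 − 6·(-33) − 2·244 = -16
Policy A (S := -34):
  S = -34
  M = 14
  P = 103 − 2·(-34) − 5·14 = 101
  G = 183 + 3·(-34) + 2·14 + 2·101 = 311
  L = 274 − 6·101 − 2·311 = -954
Change in L: -954 − (-16) = -938

-938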